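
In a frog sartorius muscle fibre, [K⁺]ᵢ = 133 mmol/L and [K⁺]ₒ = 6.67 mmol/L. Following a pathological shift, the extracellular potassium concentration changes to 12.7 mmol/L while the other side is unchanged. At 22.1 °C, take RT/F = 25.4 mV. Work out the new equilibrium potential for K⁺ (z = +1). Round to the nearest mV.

-60 mV

After the shift: [K⁺]_out = 12.7, [K⁺]_in = 133 mmol/L.
E_new = (25.4/1)·ln(12.7/133) = 25.40 · (-2.3487) = -59.66 mV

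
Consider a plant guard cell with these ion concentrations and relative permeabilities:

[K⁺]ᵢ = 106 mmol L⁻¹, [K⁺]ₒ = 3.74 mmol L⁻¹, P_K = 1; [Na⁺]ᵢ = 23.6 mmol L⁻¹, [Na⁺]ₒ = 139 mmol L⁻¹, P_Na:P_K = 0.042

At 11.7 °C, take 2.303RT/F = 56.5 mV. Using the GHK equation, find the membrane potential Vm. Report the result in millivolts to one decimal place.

Vm = 56.5 · log₁₀[(Σ P·[cation]ₒ + Σ P·[anion]ᵢ) / (Σ P·[cation]ᵢ + Σ P·[anion]ₒ)]
Numerator = 1×3.74 + 0.042×139 = 9.578
Denominator = 1×106 + 0.042×23.6 = 107
Vm = 56.5 · log₁₀(0.089521) = 56.5 × (-1.0481) = -59.22 mV

-59.2 mV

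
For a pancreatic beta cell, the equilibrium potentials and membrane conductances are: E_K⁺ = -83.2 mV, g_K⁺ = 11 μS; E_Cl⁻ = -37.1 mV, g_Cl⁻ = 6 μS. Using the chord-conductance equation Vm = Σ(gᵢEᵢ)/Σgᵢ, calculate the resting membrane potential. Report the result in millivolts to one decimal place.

-66.9 mV

Σ gᵢEᵢ = 11·(-83.2) + 6·(-37.1) = -1137.80
Σ gᵢ = 11 + 6 = 17
Vm = -1137.80 / 17 = -66.93 mV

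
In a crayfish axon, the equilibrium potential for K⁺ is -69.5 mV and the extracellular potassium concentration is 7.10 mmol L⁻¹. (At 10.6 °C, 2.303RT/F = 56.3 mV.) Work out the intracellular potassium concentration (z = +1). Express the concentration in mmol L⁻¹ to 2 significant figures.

Nernst: E = (56.3/1) · log₁₀([out]/[in]), so log₁₀([out]/[in]) = -69.5 × 1 / 56.3 = -1.2345.
[out]/[in] = 10^(-1.2345) = 0.05828.
[in] = 7.10 / 0.05828 = 121.8 mmol L⁻¹.

120 mmol L⁻¹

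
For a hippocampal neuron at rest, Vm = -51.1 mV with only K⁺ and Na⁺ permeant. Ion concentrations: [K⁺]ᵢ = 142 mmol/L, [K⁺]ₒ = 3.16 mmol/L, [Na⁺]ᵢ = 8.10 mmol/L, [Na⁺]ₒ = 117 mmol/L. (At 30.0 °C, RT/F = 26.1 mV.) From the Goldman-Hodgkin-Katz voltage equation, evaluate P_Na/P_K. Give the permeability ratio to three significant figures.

Let α = P_Na/P_K. GHK: Vm = 26.1·ln[(Kₒ + α·Naₒ)/(Kᵢ + α·Naᵢ)].
e^(Vm/26.1) = e^(-51.1/26.1) = 0.14116
So 0.14116·(Kᵢ + α·Naᵢ) = Kₒ + α·Naₒ → α = (0.14116·142.0 − 3.16) / (117.0 − 0.14116·8.1)
α = (20.04 − 3.16) / (117.0 − 1.143) = 16.88/115.9 = 0.1457

0.146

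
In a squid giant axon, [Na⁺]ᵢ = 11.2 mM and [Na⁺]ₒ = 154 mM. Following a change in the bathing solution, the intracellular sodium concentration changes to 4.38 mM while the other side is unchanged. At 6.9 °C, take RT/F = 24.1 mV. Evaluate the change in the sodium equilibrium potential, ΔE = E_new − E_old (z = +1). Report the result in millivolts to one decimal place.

22.6 mV

E_old = (24.1/1)·ln(154/11.2) = 63.17 mV
E_new = (24.1/1)·ln(154/4.38) = 85.79 mV
ΔE = 85.79 − (63.17) = 22.63 mV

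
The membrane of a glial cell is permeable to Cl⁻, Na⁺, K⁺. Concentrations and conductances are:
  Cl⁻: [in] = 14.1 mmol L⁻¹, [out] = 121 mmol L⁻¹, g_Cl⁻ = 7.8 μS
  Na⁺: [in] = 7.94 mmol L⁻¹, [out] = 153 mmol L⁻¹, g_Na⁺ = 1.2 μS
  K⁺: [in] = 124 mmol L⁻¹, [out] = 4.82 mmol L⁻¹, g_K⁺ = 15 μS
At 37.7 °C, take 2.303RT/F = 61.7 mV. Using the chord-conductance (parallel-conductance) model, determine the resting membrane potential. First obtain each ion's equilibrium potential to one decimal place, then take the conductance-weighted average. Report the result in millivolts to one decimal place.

-69.1 mV

E_Cl⁻ = (61.7/-1)·log₁₀(121/14.1) = -57.6 mV
E_Na⁺ = (61.7/1)·log₁₀(153/7.94) = 79.3 mV
E_K⁺ = (61.7/1)·log₁₀(4.82/124) = -87.0 mV
Vm = (Σ gᵢEᵢ)/(Σ gᵢ) = (7.8·-57.6 + 1.2·79.3 + 15·-87.0) / (7.8 + 1.2 + 15)
= -1659.12 / 24 = -69.13 mV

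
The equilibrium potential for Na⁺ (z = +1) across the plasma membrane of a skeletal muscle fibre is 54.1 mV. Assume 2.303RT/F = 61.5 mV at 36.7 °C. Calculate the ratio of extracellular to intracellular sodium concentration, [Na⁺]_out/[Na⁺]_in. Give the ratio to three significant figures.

7.58

log₁₀([out]/[in]) = E·z/(61.5) = 54.1 × 1 / 61.5 = 0.8797
[out]/[in] = 10^(0.8797) = 7.58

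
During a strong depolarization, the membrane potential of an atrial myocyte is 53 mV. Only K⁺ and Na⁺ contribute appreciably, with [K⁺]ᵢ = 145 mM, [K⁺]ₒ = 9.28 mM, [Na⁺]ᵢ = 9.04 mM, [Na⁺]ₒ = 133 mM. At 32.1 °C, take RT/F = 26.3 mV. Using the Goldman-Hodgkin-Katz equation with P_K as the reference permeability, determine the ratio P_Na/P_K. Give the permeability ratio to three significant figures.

Let α = P_Na/P_K. GHK: Vm = 26.3·ln[(Kₒ + α·Naₒ)/(Kᵢ + α·Naᵢ)].
e^(Vm/26.3) = e^(53.0/26.3) = 7.5023
So 7.5023·(Kᵢ + α·Naᵢ) = Kₒ + α·Naₒ → α = (7.5023·145.0 − 9.28) / (133.0 − 7.5023·9.04)
α = (1088 − 9.28) / (133.0 − 67.82) = 1079/65.18 = 16.55

16.5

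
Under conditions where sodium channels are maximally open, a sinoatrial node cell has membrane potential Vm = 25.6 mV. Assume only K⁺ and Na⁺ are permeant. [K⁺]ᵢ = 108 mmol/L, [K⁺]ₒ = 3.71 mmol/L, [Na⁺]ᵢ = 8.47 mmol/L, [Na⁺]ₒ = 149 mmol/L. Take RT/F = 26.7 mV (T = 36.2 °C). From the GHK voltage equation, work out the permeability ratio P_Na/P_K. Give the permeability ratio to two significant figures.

Let α = P_Na/P_K. GHK: Vm = 26.7·ln[(Kₒ + α·Naₒ)/(Kᵢ + α·Naᵢ)].
e^(Vm/26.7) = e^(25.6/26.7) = 2.6086
So 2.6086·(Kᵢ + α·Naᵢ) = Kₒ + α·Naₒ → α = (2.6086·108.0 − 3.71) / (149.0 − 2.6086·8.47)
α = (281.7 − 3.71) / (149.0 − 22.09) = 278/126.9 = 2.191

2.2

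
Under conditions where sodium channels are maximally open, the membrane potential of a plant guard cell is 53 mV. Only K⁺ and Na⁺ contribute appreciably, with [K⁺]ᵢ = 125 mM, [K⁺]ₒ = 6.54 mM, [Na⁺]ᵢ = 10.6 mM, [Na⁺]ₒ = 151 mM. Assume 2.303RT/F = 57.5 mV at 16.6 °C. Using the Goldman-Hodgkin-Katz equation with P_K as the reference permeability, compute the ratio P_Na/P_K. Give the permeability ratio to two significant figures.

17

Let α = P_Na/P_K. GHK: Vm = 57.5·log₁₀[(Kₒ + α·Naₒ)/(Kᵢ + α·Naᵢ)].
10^(Vm/57.5) = 10^(53.0/57.5) = 8.351
So 8.351·(Kᵢ + α·Naᵢ) = Kₒ + α·Naₒ → α = (8.351·125.0 − 6.54) / (151.0 − 8.351·10.6)
α = (1044 − 6.54) / (151.0 − 88.52) = 1037/62.48 = 16.6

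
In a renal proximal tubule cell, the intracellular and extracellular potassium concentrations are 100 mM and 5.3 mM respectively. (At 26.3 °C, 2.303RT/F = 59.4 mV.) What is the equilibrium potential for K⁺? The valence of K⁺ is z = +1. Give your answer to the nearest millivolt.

-76 mV

E = (59.4/z) · log₁₀([K⁺]_out/[K⁺]_in) with z = +1.
= (59.4/1) · log₁₀(5.3/100) = 59.40 · log₁₀(0.053)
= 59.40 · (-1.2757) = -75.78 mV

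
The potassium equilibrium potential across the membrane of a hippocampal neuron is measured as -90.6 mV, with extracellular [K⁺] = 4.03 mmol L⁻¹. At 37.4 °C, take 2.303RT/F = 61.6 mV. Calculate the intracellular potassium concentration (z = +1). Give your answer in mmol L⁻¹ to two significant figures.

Nernst: E = (61.6/1) · log₁₀([out]/[in]), so log₁₀([out]/[in]) = -90.6 × 1 / 61.6 = -1.4708.
[out]/[in] = 10^(-1.4708) = 0.03382.
[in] = 4.03 / 0.03382 = 119.1 mmol L⁻¹.

120 mmol L⁻¹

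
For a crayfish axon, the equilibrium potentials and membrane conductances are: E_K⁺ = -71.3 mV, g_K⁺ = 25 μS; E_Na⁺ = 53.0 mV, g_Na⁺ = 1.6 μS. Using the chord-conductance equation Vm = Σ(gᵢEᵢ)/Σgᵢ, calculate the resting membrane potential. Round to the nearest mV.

Σ gᵢEᵢ = 25·(-71.3) + 1.6·(53.0) = -1697.70
Σ gᵢ = 25 + 1.6 = 26.6
Vm = -1697.70 / 26.6 = -63.82 mV

-64 mV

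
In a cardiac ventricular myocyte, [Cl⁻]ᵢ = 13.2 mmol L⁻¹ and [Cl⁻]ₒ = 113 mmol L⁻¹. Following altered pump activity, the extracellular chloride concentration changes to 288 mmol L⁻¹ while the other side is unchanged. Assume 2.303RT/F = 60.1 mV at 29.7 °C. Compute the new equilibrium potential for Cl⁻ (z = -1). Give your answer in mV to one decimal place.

-80.5 mV

After the shift: [Cl⁻]_out = 288, [Cl⁻]_in = 13.2 mmol L⁻¹.
E_new = (60.1/-1)·log₁₀(288/13.2) = -60.10 · (1.3388) = -80.46 mV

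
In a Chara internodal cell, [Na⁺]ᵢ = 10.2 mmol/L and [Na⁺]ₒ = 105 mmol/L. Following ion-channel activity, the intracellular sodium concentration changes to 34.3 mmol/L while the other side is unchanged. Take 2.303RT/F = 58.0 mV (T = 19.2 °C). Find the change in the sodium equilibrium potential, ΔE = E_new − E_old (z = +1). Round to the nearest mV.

E_old = (58.0/1)·log₁₀(105/10.2) = 58.73 mV
E_new = (58.0/1)·log₁₀(105/34.3) = 28.18 mV
ΔE = 28.18 − (58.73) = -30.55 mV

-31 mV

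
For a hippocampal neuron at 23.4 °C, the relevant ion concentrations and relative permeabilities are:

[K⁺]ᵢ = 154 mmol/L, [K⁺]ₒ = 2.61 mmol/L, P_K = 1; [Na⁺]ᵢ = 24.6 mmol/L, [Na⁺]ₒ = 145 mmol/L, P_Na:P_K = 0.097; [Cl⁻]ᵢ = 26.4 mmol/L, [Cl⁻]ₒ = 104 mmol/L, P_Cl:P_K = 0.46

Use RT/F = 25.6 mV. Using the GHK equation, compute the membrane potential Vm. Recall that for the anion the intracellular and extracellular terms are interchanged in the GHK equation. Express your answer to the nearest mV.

Vm = 25.6 · ln[(Σ P·[cation]ₒ + Σ P·[anion]ᵢ) / (Σ P·[cation]ᵢ + Σ P·[anion]ₒ)]
Numerator = 1×2.61 + 0.097×145 + 0.46×26.4 = 28.82
Denominator = 1×154 + 0.097×24.6 + 0.46×104 = 204.2
Vm = 25.6 · ln(0.14111) = 25.6 × (-1.9582) = -50.13 mV

-50 mV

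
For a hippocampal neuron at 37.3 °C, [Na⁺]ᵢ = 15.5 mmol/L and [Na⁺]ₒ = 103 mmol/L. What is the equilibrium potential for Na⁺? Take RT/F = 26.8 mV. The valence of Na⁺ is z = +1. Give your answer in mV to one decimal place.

50.8 mV

E = (26.8/z) · ln([Na⁺]_out/[Na⁺]_in) with z = +1.
= (26.8/1) · ln(103/15.5) = 26.80 · ln(6.645)
= 26.80 · (1.8939) = 50.76 mV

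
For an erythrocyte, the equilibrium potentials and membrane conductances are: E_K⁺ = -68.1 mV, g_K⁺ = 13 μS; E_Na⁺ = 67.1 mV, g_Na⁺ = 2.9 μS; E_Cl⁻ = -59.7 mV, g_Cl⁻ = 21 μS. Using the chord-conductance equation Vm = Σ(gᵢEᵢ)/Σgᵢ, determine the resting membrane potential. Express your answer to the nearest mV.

-53 mV

Σ gᵢEᵢ = 13·(-68.1) + 2.9·(67.1) + 21·(-59.7) = -1944.41
Σ gᵢ = 13 + 2.9 + 21 = 36.9
Vm = -1944.41 / 36.9 = -52.69 mV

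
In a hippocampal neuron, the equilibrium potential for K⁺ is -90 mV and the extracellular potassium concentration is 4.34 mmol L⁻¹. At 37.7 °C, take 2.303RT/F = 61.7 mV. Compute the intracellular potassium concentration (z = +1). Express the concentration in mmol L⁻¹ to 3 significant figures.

125 mmol L⁻¹

Nernst: E = (61.7/1) · log₁₀([out]/[in]), so log₁₀([out]/[in]) = -90.0 × 1 / 61.7 = -1.4587.
[out]/[in] = 10^(-1.4587) = 0.03478.
[in] = 4.34 / 0.03478 = 124.8 mmol L⁻¹.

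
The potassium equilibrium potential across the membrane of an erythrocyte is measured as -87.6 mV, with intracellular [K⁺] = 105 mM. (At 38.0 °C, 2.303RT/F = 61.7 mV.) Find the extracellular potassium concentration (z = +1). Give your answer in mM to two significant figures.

4.0 mM

Nernst: E = (61.7/1) · log₁₀([out]/[in]), so log₁₀([out]/[in]) = -87.6 × 1 / 61.7 = -1.4198.
[out]/[in] = 10^(-1.4198) = 0.03804.
[out] = 0.03804 × 105 = 3.994 mM.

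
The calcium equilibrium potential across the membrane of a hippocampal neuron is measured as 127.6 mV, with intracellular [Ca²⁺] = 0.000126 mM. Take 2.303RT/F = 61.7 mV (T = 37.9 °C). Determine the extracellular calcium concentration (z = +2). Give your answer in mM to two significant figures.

Nernst: E = (61.7/2) · log₁₀([out]/[in]), so log₁₀([out]/[in]) = 127.6 × 2 / 61.7 = 4.1361.
[out]/[in] = 10^(4.1361) = 1.368e+04.
[out] = 1.368e+04 × 0.000126 = 1.724 mM.

1.7 mM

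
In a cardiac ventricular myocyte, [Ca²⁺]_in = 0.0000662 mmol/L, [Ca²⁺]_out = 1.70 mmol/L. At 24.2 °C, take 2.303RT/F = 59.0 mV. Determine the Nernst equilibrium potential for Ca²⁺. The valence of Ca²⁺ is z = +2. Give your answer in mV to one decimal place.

E = (59.0/z) · log₁₀([Ca²⁺]_out/[Ca²⁺]_in) with z = +2.
= (59.0/2) · log₁₀(1.70/0.0000662) = 29.50 · log₁₀(2.568e+04)
= 29.50 · (4.4096) = 130.08 mV

130.1 mV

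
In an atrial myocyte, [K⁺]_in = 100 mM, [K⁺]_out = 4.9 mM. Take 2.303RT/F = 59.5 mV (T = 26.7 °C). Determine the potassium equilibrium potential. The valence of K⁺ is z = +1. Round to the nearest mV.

E = (59.5/z) · log₁₀([K⁺]_out/[K⁺]_in) with z = +1.
= (59.5/1) · log₁₀(4.9/100) = 59.50 · log₁₀(0.049)
= 59.50 · (-1.3098) = -77.93 mV

-78 mV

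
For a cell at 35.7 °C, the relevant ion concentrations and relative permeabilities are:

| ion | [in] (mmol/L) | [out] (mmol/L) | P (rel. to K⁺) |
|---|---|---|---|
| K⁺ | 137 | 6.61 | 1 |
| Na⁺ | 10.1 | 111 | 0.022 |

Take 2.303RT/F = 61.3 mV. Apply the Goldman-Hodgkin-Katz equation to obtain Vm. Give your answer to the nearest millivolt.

-72 mV

Vm = 61.3 · log₁₀[(Σ P·[cation]ₒ + Σ P·[anion]ᵢ) / (Σ P·[cation]ᵢ + Σ P·[anion]ₒ)]
Numerator = 1×6.61 + 0.022×111 = 9.052
Denominator = 1×137 + 0.022×10.1 = 137.2
Vm = 61.3 · log₁₀(0.065966) = 61.3 × (-1.1807) = -72.38 mV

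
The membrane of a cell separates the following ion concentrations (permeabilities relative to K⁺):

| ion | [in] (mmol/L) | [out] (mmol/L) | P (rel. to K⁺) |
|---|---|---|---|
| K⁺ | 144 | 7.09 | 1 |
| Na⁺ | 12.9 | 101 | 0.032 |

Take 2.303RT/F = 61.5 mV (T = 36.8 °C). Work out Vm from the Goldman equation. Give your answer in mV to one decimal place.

-70.5 mV

Vm = 61.5 · log₁₀[(Σ P·[cation]ₒ + Σ P·[anion]ᵢ) / (Σ P·[cation]ᵢ + Σ P·[anion]ₒ)]
Numerator = 1×7.09 + 0.032×101 = 10.32
Denominator = 1×144 + 0.032×12.9 = 144.4
Vm = 61.5 · log₁₀(0.071476) = 61.5 × (-1.1458) = -70.47 mV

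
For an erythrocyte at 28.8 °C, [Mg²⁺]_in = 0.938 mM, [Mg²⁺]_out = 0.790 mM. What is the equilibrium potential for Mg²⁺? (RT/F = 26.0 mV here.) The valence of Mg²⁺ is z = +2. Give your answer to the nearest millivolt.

-2 mV

E = (26.0/z) · ln([Mg²⁺]_out/[Mg²⁺]_in) with z = +2.
= (26.0/2) · ln(0.790/0.938) = 13.00 · ln(0.8422)
= 13.00 · (-0.1717) = -2.23 mV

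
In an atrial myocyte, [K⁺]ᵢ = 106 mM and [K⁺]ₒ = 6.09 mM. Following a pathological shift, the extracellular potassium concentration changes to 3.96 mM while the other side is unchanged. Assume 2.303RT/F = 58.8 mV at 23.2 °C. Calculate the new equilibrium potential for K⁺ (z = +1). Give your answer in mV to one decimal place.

After the shift: [K⁺]_out = 3.96, [K⁺]_in = 106 mM.
E_new = (58.8/1)·log₁₀(3.96/106) = 58.80 · (-1.4276) = -83.94 mV

-83.9 mV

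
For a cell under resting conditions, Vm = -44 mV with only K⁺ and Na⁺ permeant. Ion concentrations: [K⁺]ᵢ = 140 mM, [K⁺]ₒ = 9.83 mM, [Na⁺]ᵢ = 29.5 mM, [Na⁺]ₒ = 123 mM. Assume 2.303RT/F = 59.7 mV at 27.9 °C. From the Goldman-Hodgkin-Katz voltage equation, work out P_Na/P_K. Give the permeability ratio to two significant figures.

Let α = P_Na/P_K. GHK: Vm = 59.7·log₁₀[(Kₒ + α·Naₒ)/(Kᵢ + α·Naᵢ)].
10^(Vm/59.7) = 10^(-44.0/59.7) = 0.18322
So 0.18322·(Kᵢ + α·Naᵢ) = Kₒ + α·Naₒ → α = (0.18322·140.0 − 9.83) / (123.0 − 0.18322·29.5)
α = (25.65 − 9.83) / (123.0 − 5.405) = 15.82/117.6 = 0.1345

0.13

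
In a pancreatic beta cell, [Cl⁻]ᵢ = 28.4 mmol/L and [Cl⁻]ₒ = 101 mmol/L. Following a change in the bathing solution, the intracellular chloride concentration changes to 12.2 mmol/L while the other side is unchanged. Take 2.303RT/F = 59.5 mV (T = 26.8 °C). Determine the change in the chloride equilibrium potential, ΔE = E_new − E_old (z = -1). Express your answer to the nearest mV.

E_old = (59.5/-1)·log₁₀(101/28.4) = -32.78 mV
E_new = (59.5/-1)·log₁₀(101/12.2) = -54.62 mV
ΔE = -54.62 − (-32.78) = -21.83 mV

-22 mV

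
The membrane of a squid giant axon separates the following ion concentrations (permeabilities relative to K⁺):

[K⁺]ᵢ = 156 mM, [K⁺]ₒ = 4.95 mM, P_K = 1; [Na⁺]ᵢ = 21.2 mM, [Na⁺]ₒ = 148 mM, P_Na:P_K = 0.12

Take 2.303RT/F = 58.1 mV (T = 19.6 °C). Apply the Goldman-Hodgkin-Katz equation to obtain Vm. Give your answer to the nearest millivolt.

-49 mV

Vm = 58.1 · log₁₀[(Σ P·[cation]ₒ + Σ P·[anion]ᵢ) / (Σ P·[cation]ᵢ + Σ P·[anion]ₒ)]
Numerator = 1×4.95 + 0.12×148 = 22.71
Denominator = 1×156 + 0.12×21.2 = 158.5
Vm = 58.1 · log₁₀(0.14324) = 58.1 × (-0.8439) = -49.03 mV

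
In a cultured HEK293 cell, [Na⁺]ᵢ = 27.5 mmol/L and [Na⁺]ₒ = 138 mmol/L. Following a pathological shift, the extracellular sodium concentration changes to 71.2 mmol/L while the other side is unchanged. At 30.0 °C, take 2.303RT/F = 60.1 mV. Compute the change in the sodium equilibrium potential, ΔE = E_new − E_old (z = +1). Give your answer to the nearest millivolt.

-17 mV

E_old = (60.1/1)·log₁₀(138/27.5) = 42.10 mV
E_new = (60.1/1)·log₁₀(71.2/27.5) = 24.83 mV
ΔE = 24.83 − (42.10) = -17.27 mV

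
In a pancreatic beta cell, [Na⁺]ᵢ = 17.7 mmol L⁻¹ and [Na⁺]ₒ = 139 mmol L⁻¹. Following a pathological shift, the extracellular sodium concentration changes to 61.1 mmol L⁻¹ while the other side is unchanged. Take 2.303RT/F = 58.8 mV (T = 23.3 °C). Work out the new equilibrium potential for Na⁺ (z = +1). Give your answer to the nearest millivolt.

32 mV

After the shift: [Na⁺]_out = 61.1, [Na⁺]_in = 17.7 mmol L⁻¹.
E_new = (58.8/1)·log₁₀(61.1/17.7) = 58.80 · (0.5381) = 31.64 mV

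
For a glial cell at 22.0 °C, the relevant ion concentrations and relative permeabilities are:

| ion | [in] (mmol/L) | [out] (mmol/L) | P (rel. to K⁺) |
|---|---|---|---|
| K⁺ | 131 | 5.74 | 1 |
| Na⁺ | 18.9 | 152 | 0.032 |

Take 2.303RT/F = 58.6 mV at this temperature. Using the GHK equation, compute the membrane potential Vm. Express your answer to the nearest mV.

Vm = 58.6 · log₁₀[(Σ P·[cation]ₒ + Σ P·[anion]ᵢ) / (Σ P·[cation]ᵢ + Σ P·[anion]ₒ)]
Numerator = 1×5.74 + 0.032×152 = 10.6
Denominator = 1×131 + 0.032×18.9 = 131.6
Vm = 58.6 · log₁₀(0.080575) = 58.6 × (-1.0938) = -64.10 mV

-64 mV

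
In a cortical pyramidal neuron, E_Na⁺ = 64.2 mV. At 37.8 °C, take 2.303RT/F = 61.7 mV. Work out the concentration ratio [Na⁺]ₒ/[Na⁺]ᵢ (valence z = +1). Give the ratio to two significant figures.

log₁₀([out]/[in]) = E·z/(61.7) = 64.2 × 1 / 61.7 = 1.0405
[out]/[in] = 10^(1.0405) = 10.98

11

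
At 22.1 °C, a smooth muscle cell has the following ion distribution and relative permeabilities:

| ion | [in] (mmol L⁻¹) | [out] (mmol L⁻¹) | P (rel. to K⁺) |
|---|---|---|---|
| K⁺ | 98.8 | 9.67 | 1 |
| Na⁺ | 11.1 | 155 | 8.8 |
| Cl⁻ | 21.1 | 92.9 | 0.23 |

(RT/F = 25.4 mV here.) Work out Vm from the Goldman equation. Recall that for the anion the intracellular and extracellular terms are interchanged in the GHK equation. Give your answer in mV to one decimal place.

Vm = 25.4 · ln[(Σ P·[cation]ₒ + Σ P·[anion]ᵢ) / (Σ P·[cation]ᵢ + Σ P·[anion]ₒ)]
Numerator = 1×9.67 + 8.8×155 + 0.23×21.1 = 1379
Denominator = 1×98.8 + 8.8×11.1 + 0.23×92.9 = 217.8
Vm = 25.4 · ln(6.3279) = 25.4 × (1.8450) = 46.86 mV

46.9 mV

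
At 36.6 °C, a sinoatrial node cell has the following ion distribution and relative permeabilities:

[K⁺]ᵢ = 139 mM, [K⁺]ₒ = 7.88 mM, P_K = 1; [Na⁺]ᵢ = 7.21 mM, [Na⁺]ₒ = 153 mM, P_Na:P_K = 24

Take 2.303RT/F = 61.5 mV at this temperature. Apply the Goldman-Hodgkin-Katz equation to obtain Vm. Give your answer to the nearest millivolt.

66 mV

Vm = 61.5 · log₁₀[(Σ P·[cation]ₒ + Σ P·[anion]ᵢ) / (Σ P·[cation]ᵢ + Σ P·[anion]ₒ)]
Numerator = 1×7.88 + 24×153 = 3680
Denominator = 1×139 + 24×7.21 = 312
Vm = 61.5 · log₁₀(11.793) = 61.5 × (1.0716) = 65.90 mV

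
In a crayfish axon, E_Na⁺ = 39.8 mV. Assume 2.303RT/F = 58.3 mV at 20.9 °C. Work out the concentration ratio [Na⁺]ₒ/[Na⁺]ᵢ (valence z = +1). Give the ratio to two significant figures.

4.8

log₁₀([out]/[in]) = E·z/(58.3) = 39.8 × 1 / 58.3 = 0.6827
[out]/[in] = 10^(0.6827) = 4.816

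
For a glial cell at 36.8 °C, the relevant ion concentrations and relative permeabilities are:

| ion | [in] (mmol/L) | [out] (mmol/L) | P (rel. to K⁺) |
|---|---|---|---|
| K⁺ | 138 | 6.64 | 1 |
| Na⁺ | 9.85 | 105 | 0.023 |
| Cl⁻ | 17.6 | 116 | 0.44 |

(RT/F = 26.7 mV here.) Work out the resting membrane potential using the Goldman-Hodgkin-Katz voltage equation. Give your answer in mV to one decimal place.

Vm = 26.7 · ln[(Σ P·[cation]ₒ + Σ P·[anion]ᵢ) / (Σ P·[cation]ᵢ + Σ P·[anion]ₒ)]
Numerator = 1×6.64 + 0.023×105 + 0.44×17.6 = 16.8
Denominator = 1×138 + 0.023×9.85 + 0.44×116 = 189.3
Vm = 26.7 · ln(0.088758) = 26.7 × (-2.4218) = -64.66 mV

-64.7 mV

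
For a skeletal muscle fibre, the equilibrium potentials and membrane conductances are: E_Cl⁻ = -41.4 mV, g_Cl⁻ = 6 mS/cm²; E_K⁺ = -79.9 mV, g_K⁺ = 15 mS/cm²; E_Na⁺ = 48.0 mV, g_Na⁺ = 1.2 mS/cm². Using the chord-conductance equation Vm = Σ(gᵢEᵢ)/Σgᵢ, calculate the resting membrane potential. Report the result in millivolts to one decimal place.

Σ gᵢEᵢ = 6·(-41.4) + 15·(-79.9) + 1.2·(48.0) = -1389.30
Σ gᵢ = 6 + 15 + 1.2 = 22.2
Vm = -1389.30 / 22.2 = -62.58 mV

-62.6 mV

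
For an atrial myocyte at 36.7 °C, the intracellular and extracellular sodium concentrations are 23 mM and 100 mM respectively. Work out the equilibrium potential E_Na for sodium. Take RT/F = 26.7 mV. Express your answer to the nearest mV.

E = (26.7/z) · ln([Na⁺]_out/[Na⁺]_in) with z = +1.
= (26.7/1) · ln(100/23) = 26.70 · ln(4.348)
= 26.70 · (1.4697) = 39.24 mV

39 mV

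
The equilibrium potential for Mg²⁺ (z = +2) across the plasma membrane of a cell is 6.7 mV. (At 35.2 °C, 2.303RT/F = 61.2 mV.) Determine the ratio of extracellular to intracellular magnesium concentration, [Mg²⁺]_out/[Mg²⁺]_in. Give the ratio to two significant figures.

log₁₀([out]/[in]) = E·z/(61.2) = 6.7 × 2 / 61.2 = 0.2190
[out]/[in] = 10^(0.2190) = 1.656

1.7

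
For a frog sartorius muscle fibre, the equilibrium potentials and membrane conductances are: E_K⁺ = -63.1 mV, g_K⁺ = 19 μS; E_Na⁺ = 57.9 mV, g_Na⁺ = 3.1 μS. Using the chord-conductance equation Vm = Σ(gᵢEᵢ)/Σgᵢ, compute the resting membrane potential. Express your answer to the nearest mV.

Σ gᵢEᵢ = 19·(-63.1) + 3.1·(57.9) = -1019.41
Σ gᵢ = 19 + 3.1 = 22.1
Vm = -1019.41 / 22.1 = -46.13 mV

-46 mV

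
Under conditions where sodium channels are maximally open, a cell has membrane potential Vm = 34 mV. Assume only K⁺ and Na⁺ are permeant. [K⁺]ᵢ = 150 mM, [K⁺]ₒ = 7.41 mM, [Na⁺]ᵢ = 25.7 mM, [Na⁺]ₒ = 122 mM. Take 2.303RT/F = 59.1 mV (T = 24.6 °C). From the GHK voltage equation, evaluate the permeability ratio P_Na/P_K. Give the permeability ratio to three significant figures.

22.0

Let α = P_Na/P_K. GHK: Vm = 59.1·log₁₀[(Kₒ + α·Naₒ)/(Kᵢ + α·Naᵢ)].
10^(Vm/59.1) = 10^(34.0/59.1) = 3.7609
So 3.7609·(Kᵢ + α·Naᵢ) = Kₒ + α·Naₒ → α = (3.7609·150.0 − 7.41) / (122.0 − 3.7609·25.7)
α = (564.1 − 7.41) / (122.0 − 96.66) = 556.7/25.34 = 21.97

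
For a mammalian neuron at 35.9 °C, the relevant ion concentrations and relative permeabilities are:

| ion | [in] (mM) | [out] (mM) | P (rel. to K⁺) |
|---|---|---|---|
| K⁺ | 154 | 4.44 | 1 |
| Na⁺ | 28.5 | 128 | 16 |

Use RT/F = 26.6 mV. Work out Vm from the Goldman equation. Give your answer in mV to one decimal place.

Vm = 26.6 · ln[(Σ P·[cation]ₒ + Σ P·[anion]ᵢ) / (Σ P·[cation]ᵢ + Σ P·[anion]ₒ)]
Numerator = 1×4.44 + 16×128 = 2052
Denominator = 1×154 + 16×28.5 = 610
Vm = 26.6 · ln(3.3647) = 26.6 × (1.2133) = 32.27 mV

32.3 mV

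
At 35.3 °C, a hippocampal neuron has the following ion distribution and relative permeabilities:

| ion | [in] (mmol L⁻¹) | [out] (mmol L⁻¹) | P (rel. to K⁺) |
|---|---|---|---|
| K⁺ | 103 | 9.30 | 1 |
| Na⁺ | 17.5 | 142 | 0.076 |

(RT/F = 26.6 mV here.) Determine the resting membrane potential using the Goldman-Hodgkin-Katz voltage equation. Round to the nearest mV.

-44 mV

Vm = 26.6 · ln[(Σ P·[cation]ₒ + Σ P·[anion]ᵢ) / (Σ P·[cation]ᵢ + Σ P·[anion]ₒ)]
Numerator = 1×9.30 + 0.076×142 = 20.09
Denominator = 1×103 + 0.076×17.5 = 104.3
Vm = 26.6 · ln(0.19258) = 26.6 × (-1.6472) = -43.82 mV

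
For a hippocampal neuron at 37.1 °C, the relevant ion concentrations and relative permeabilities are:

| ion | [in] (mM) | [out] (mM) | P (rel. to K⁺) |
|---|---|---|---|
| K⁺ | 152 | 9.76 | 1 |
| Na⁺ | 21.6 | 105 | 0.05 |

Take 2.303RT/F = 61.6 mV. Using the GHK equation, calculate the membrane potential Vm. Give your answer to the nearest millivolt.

Vm = 61.6 · log₁₀[(Σ P·[cation]ₒ + Σ P·[anion]ᵢ) / (Σ P·[cation]ᵢ + Σ P·[anion]ₒ)]
Numerator = 1×9.76 + 0.05×105 = 15.01
Denominator = 1×152 + 0.05×21.6 = 153.1
Vm = 61.6 · log₁₀(0.098053) = 61.6 × (-1.0085) = -62.13 mV

-62 mV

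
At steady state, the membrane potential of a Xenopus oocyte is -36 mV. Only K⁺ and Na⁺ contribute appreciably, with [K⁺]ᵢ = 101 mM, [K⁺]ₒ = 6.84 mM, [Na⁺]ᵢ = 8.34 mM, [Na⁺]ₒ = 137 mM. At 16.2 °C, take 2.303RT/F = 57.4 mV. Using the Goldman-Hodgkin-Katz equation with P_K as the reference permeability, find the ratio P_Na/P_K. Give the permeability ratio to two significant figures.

Let α = P_Na/P_K. GHK: Vm = 57.4·log₁₀[(Kₒ + α·Naₒ)/(Kᵢ + α·Naᵢ)].
10^(Vm/57.4) = 10^(-36.0/57.4) = 0.23595
So 0.23595·(Kᵢ + α·Naᵢ) = Kₒ + α·Naₒ → α = (0.23595·101.0 − 6.84) / (137.0 − 0.23595·8.34)
α = (23.83 − 6.84) / (137.0 − 1.968) = 16.99/135 = 0.1258

0.13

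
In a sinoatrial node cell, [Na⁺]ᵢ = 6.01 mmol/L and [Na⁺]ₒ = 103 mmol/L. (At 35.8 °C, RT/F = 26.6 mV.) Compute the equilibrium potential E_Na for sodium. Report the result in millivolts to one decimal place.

75.6 mV

E = (26.6/z) · ln([Na⁺]_out/[Na⁺]_in) with z = +1.
= (26.6/1) · ln(103/6.01) = 26.60 · ln(17.14)
= 26.60 · (2.8413) = 75.58 mV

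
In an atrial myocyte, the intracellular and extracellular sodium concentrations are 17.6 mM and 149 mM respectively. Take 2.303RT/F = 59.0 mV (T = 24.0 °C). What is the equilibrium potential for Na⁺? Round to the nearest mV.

E = (59.0/z) · log₁₀([Na⁺]_out/[Na⁺]_in) with z = +1.
= (59.0/1) · log₁₀(149/17.6) = 59.00 · log₁₀(8.466)
= 59.00 · (0.9277) = 54.73 mV

55 mV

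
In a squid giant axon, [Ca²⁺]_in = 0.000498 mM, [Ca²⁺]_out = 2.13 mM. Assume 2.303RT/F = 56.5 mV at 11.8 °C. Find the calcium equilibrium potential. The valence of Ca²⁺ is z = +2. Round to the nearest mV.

103 mV

E = (56.5/z) · log₁₀([Ca²⁺]_out/[Ca²⁺]_in) with z = +2.
= (56.5/2) · log₁₀(2.13/0.000498) = 28.25 · log₁₀(4277)
= 28.25 · (3.6312) = 102.58 mV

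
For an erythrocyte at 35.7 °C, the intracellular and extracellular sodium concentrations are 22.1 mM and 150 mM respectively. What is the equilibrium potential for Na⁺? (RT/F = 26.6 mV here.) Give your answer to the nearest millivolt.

51 mV

E = (26.6/z) · ln([Na⁺]_out/[Na⁺]_in) with z = +1.
= (26.6/1) · ln(150/22.1) = 26.60 · ln(6.787)
= 26.60 · (1.9151) = 50.94 mV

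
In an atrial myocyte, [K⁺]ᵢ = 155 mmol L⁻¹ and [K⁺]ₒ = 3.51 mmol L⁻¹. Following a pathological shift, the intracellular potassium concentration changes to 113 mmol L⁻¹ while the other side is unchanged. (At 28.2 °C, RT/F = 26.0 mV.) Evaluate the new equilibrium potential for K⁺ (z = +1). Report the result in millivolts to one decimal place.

After the shift: [K⁺]_out = 3.51, [K⁺]_in = 113 mmol L⁻¹.
E_new = (26.0/1)·ln(3.51/113) = 26.00 · (-3.4718) = -90.27 mV

-90.3 mV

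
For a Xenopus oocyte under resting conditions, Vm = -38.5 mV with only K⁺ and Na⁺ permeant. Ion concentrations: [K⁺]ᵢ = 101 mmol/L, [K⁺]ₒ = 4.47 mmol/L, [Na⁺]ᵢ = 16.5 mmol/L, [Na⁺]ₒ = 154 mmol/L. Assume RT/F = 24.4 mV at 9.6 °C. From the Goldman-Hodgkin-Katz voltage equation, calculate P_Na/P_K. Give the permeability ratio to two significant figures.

Let α = P_Na/P_K. GHK: Vm = 24.4·ln[(Kₒ + α·Naₒ)/(Kᵢ + α·Naᵢ)].
e^(Vm/24.4) = e^(-38.5/24.4) = 0.20641
So 0.20641·(Kᵢ + α·Naᵢ) = Kₒ + α·Naₒ → α = (0.20641·101.0 − 4.47) / (154.0 − 0.20641·16.5)
α = (20.85 − 4.47) / (154.0 − 3.406) = 16.38/150.6 = 0.1088

0.11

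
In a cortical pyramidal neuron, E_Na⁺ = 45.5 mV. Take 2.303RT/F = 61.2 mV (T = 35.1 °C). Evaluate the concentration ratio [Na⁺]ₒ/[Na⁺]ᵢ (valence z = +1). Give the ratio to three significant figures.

5.54

log₁₀([out]/[in]) = E·z/(61.2) = 45.5 × 1 / 61.2 = 0.7435
[out]/[in] = 10^(0.7435) = 5.539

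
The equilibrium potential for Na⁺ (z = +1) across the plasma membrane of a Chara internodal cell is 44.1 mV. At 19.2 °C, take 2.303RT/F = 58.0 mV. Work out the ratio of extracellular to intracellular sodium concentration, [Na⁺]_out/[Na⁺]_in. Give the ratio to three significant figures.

log₁₀([out]/[in]) = E·z/(58.0) = 44.1 × 1 / 58.0 = 0.7603
[out]/[in] = 10^(0.7603) = 5.759

5.76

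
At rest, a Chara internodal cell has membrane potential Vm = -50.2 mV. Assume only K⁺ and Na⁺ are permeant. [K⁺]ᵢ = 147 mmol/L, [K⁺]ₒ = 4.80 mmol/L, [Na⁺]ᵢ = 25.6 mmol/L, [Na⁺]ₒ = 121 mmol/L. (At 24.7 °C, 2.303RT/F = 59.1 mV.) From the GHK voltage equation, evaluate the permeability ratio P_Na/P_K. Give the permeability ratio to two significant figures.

Let α = P_Na/P_K. GHK: Vm = 59.1·log₁₀[(Kₒ + α·Naₒ)/(Kᵢ + α·Naᵢ)].
10^(Vm/59.1) = 10^(-50.2/59.1) = 0.14145
So 0.14145·(Kᵢ + α·Naᵢ) = Kₒ + α·Naₒ → α = (0.14145·147.0 − 4.8) / (121.0 − 0.14145·25.6)
α = (20.79 − 4.8) / (121.0 − 3.621) = 15.99/117.4 = 0.1362

0.14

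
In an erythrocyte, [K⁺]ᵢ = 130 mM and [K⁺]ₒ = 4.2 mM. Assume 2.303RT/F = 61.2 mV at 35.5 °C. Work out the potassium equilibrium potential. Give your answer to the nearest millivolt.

E = (61.2/z) · log₁₀([K⁺]_out/[K⁺]_in) with z = +1.
= (61.2/1) · log₁₀(4.2/130) = 61.20 · log₁₀(0.03231)
= 61.20 · (-1.4907) = -91.23 mV

-91 mV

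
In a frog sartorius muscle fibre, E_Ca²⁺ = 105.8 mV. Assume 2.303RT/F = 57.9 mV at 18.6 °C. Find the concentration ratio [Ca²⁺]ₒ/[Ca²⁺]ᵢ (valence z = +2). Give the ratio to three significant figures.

log₁₀([out]/[in]) = E·z/(57.9) = 105.8 × 2 / 57.9 = 3.6546
[out]/[in] = 10^(3.6546) = 4514

4510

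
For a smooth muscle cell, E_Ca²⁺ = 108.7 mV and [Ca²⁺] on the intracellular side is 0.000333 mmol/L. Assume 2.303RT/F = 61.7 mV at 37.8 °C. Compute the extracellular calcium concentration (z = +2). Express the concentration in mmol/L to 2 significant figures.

Nernst: E = (61.7/2) · log₁₀([out]/[in]), so log₁₀([out]/[in]) = 108.7 × 2 / 61.7 = 3.5235.
[out]/[in] = 10^(3.5235) = 3338.
[out] = 3338 × 0.000333 = 1.112 mmol/L.

1.1 mmol/L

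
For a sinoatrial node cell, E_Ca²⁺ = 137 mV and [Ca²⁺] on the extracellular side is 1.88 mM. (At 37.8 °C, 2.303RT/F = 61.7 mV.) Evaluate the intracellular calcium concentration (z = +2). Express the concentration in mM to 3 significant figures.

Nernst: E = (61.7/2) · log₁₀([out]/[in]), so log₁₀([out]/[in]) = 137.0 × 2 / 61.7 = 4.4408.
[out]/[in] = 10^(4.4408) = 2.76e+04.
[in] = 1.88 / 2.76e+04 = 6.813e-05 mM.

0.0000681 mM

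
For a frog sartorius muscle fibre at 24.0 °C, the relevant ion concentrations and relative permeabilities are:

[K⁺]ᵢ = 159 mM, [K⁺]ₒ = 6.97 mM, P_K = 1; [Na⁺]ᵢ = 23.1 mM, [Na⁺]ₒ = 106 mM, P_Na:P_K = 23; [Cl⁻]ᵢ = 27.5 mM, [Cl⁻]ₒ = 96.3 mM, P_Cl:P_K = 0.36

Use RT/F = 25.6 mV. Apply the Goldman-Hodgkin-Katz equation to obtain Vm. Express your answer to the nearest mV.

31 mV

Vm = 25.6 · ln[(Σ P·[cation]ₒ + Σ P·[anion]ᵢ) / (Σ P·[cation]ᵢ + Σ P·[anion]ₒ)]
Numerator = 1×6.97 + 23×106 + 0.36×27.5 = 2455
Denominator = 1×159 + 23×23.1 + 0.36×96.3 = 725
Vm = 25.6 · ln(3.3862) = 25.6 × (1.2197) = 31.22 mV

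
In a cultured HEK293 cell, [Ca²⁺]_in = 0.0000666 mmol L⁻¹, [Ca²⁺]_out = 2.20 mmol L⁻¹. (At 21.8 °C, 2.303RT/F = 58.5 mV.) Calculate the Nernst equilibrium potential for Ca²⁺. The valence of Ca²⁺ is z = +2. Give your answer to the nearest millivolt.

132 mV

E = (58.5/z) · log₁₀([Ca²⁺]_out/[Ca²⁺]_in) with z = +2.
= (58.5/2) · log₁₀(2.20/0.0000666) = 29.25 · log₁₀(3.303e+04)
= 29.25 · (4.5189) = 132.18 mV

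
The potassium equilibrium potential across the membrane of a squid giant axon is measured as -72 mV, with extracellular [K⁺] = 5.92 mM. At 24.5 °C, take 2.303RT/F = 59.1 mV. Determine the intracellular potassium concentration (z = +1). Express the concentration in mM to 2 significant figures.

Nernst: E = (59.1/1) · log₁₀([out]/[in]), so log₁₀([out]/[in]) = -72.0 × 1 / 59.1 = -1.2183.
[out]/[in] = 10^(-1.2183) = 0.0605.
[in] = 5.92 / 0.0605 = 97.86 mM.

98 mM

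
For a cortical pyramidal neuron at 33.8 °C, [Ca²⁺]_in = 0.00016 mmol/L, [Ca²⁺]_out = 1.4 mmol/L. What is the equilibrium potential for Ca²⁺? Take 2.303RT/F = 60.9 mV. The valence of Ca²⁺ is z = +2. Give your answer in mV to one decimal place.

E = (60.9/z) · log₁₀([Ca²⁺]_out/[Ca²⁺]_in) with z = +2.
= (60.9/2) · log₁₀(1.4/0.00016) = 30.45 · log₁₀(8750)
= 30.45 · (3.9420) = 120.03 mV

120.0 mV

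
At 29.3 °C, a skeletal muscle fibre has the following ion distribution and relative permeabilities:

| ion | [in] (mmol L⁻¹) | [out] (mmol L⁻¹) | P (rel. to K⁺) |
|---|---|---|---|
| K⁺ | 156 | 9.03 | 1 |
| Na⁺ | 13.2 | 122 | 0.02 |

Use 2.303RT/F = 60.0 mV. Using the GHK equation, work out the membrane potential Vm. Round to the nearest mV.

-68 mV

Vm = 60.0 · log₁₀[(Σ P·[cation]ₒ + Σ P·[anion]ᵢ) / (Σ P·[cation]ᵢ + Σ P·[anion]ₒ)]
Numerator = 1×9.03 + 0.02×122 = 11.47
Denominator = 1×156 + 0.02×13.2 = 156.3
Vm = 60.0 · log₁₀(0.073401) = 60.0 × (-1.1343) = -68.06 mV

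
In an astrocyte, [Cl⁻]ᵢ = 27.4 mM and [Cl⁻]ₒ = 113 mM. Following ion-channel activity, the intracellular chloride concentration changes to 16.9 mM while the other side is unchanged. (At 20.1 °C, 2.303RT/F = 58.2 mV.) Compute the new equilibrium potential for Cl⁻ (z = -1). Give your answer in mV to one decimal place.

After the shift: [Cl⁻]_out = 113, [Cl⁻]_in = 16.9 mM.
E_new = (58.2/-1)·log₁₀(113/16.9) = -58.20 · (0.8252) = -48.03 mV

-48.0 mV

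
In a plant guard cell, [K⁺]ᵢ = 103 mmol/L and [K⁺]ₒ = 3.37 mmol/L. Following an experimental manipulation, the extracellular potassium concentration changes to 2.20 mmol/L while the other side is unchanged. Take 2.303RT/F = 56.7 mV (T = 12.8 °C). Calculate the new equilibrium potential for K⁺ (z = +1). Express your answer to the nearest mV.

-95 mV

After the shift: [K⁺]_out = 2.20, [K⁺]_in = 103 mmol/L.
E_new = (56.7/1)·log₁₀(2.20/103) = 56.70 · (-1.6704) = -94.71 mV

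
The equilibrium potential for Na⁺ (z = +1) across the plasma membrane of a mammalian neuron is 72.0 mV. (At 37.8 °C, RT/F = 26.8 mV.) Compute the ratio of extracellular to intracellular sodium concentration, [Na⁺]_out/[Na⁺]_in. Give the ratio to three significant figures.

ln([out]/[in]) = E·z/(26.8) = 72.0 × 1 / 26.8 = 2.6866
[out]/[in] = e^(2.6866) = 14.68

14.7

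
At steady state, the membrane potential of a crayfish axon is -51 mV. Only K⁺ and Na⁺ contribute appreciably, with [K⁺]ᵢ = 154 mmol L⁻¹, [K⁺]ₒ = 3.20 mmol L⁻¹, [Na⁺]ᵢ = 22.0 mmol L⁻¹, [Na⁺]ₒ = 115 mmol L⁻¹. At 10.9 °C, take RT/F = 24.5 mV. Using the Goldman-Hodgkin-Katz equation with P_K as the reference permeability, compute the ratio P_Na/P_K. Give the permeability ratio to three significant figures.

Let α = P_Na/P_K. GHK: Vm = 24.5·ln[(Kₒ + α·Naₒ)/(Kᵢ + α·Naᵢ)].
e^(Vm/24.5) = e^(-51.0/24.5) = 0.12473
So 0.12473·(Kᵢ + α·Naᵢ) = Kₒ + α·Naₒ → α = (0.12473·154.0 − 3.2) / (115.0 − 0.12473·22.0)
α = (19.21 − 3.2) / (115.0 − 2.744) = 16.01/112.3 = 0.1426

0.143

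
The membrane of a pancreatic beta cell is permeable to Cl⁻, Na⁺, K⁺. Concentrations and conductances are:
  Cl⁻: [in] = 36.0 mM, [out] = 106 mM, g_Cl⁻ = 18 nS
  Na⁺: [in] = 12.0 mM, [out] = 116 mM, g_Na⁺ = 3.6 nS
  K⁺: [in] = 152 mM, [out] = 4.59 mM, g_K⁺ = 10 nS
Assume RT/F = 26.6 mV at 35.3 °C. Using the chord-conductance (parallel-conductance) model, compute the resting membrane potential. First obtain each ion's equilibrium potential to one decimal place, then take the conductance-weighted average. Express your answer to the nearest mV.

-39 mV

E_Cl⁻ = (26.6/-1)·ln(106/36.0) = -28.7 mV
E_Na⁺ = (26.6/1)·ln(116/12.0) = 60.3 mV
E_K⁺ = (26.6/1)·ln(4.59/152) = -93.1 mV
Vm = (Σ gᵢEᵢ)/(Σ gᵢ) = (18·-28.7 + 3.6·60.3 + 10·-93.1) / (18 + 3.6 + 10)
= -1230.52 / 31.6 = -38.94 mV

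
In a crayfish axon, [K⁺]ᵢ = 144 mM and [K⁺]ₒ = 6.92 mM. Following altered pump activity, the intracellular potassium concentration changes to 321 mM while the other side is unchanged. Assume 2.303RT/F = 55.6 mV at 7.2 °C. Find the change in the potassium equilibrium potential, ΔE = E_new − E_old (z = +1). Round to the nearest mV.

-19 mV

E_old = (55.6/1)·log₁₀(6.92/144) = -73.30 mV
E_new = (55.6/1)·log₁₀(6.92/321) = -92.65 mV
ΔE = -92.65 − (-73.30) = -19.36 mV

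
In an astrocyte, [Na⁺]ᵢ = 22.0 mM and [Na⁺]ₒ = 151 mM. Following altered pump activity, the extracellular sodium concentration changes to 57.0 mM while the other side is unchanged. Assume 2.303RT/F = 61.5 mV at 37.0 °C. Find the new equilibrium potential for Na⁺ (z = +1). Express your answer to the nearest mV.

After the shift: [Na⁺]_out = 57.0, [Na⁺]_in = 22.0 mM.
E_new = (61.5/1)·log₁₀(57.0/22.0) = 61.50 · (0.4135) = 25.43 mV

25 mV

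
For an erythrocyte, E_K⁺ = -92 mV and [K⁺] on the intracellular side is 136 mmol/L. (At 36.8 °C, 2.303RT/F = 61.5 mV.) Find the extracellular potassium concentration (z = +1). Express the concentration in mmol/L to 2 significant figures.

Nernst: E = (61.5/1) · log₁₀([out]/[in]), so log₁₀([out]/[in]) = -92.0 × 1 / 61.5 = -1.4959.
[out]/[in] = 10^(-1.4959) = 0.03192.
[out] = 0.03192 × 136 = 4.341 mmol/L.

4.3 mmol/L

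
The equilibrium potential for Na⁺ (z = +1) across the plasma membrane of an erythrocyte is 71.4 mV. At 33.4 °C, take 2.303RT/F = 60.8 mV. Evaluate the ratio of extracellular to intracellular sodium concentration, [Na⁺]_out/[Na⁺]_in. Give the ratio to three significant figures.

14.9

log₁₀([out]/[in]) = E·z/(60.8) = 71.4 × 1 / 60.8 = 1.1743
[out]/[in] = 10^(1.1743) = 14.94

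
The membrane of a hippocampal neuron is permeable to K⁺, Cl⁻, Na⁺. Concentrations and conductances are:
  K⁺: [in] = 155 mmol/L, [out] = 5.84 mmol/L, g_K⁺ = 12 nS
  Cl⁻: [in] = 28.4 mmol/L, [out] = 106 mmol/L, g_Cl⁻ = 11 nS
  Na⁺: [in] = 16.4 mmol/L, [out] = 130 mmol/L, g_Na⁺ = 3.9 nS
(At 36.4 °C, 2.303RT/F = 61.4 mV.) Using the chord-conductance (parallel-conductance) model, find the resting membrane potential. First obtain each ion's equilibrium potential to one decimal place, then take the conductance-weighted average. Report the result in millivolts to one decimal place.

E_K⁺ = (61.4/1)·log₁₀(5.84/155) = -87.4 mV
E_Cl⁻ = (61.4/-1)·log₁₀(106/28.4) = -35.1 mV
E_Na⁺ = (61.4/1)·log₁₀(130/16.4) = 55.2 mV
Vm = (Σ gᵢEᵢ)/(Σ gᵢ) = (12·-87.4 + 11·-35.1 + 3.9·55.2) / (12 + 11 + 3.9)
= -1219.62 / 26.9 = -45.34 mV

-45.3 mV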